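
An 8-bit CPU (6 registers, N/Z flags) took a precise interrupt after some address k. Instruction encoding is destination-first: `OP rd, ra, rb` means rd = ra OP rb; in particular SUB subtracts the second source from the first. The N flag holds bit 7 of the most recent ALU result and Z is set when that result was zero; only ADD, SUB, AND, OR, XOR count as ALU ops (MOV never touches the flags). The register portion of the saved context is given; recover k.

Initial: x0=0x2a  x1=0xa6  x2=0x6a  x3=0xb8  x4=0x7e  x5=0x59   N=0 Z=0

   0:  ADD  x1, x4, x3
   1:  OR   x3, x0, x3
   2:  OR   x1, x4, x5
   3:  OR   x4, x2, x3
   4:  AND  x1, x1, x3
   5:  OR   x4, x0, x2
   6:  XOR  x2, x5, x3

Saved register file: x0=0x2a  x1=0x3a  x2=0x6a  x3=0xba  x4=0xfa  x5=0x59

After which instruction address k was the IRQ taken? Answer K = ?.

K = 4

after  0: x0=0x2a x1=0x36 x2=0x6a x3=0xb8 x4=0x7e x5=0x59  N=0 Z=0
after  1: x0=0x2a x1=0x36 x2=0x6a x3=0xba x4=0x7e x5=0x59  N=1 Z=0
after  2: x0=0x2a x1=0x7f x2=0x6a x3=0xba x4=0x7e x5=0x59  N=0 Z=0
after  3: x0=0x2a x1=0x7f x2=0x6a x3=0xba x4=0xfa x5=0x59  N=1 Z=0
after  4: x0=0x2a x1=0x3a x2=0x6a x3=0xba x4=0xfa x5=0x59  N=0 Z=0
-- IRQ taken; context saved, return-PC = 5 --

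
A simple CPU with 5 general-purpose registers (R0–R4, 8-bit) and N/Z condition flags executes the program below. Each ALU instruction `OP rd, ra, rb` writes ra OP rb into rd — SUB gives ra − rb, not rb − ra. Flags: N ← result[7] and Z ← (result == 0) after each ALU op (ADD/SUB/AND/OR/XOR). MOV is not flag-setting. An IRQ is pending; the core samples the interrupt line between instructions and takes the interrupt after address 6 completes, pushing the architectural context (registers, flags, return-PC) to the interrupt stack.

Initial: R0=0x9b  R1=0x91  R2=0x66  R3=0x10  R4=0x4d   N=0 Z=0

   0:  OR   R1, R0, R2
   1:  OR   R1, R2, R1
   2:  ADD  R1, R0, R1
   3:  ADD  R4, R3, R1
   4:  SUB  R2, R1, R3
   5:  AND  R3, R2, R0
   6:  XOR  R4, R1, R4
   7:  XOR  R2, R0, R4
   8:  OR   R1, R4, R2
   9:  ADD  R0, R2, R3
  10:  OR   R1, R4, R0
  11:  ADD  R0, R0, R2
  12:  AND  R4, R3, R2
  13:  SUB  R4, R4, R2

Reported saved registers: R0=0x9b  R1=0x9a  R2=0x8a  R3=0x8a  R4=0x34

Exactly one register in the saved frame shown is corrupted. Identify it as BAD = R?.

after  0: R0=0x9b R1=0xff R2=0x66 R3=0x10 R4=0x4d  N=1 Z=0
after  1: R0=0x9b R1=0xff R2=0x66 R3=0x10 R4=0x4d  N=1 Z=0
after  2: R0=0x9b R1=0x9a R2=0x66 R3=0x10 R4=0x4d  N=1 Z=0
after  3: R0=0x9b R1=0x9a R2=0x66 R3=0x10 R4=0xaa  N=1 Z=0
after  4: R0=0x9b R1=0x9a R2=0x8a R3=0x10 R4=0xaa  N=1 Z=0
after  5: R0=0x9b R1=0x9a R2=0x8a R3=0x8a R4=0xaa  N=1 Z=0
after  6: R0=0x9b R1=0x9a R2=0x8a R3=0x8a R4=0x30  N=0 Z=0
-- IRQ taken; context saved, return-PC = 7 --
mismatch: R4: reported 0x34 vs actual 0x30

BAD = R4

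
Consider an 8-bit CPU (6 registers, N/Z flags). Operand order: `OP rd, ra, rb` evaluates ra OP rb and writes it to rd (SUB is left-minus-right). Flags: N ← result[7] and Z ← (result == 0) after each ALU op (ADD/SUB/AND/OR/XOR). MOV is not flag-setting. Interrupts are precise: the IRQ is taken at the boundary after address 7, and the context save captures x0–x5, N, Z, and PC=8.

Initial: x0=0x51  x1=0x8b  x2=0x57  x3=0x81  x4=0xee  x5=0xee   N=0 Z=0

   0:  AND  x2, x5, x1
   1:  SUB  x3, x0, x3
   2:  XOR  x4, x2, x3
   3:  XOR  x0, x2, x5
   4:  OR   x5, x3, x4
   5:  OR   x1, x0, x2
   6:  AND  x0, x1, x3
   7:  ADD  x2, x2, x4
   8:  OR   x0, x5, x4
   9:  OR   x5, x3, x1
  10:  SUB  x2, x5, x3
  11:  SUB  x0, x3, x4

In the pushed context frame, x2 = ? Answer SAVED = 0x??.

after  0: x0=0x51 x1=0x8b x2=0x8a x3=0x81 x4=0xee x5=0xee  N=1 Z=0
after  1: x0=0x51 x1=0x8b x2=0x8a x3=0xd0 x4=0xee x5=0xee  N=1 Z=0
after  2: x0=0x51 x1=0x8b x2=0x8a x3=0xd0 x4=0x5a x5=0xee  N=0 Z=0
after  3: x0=0x64 x1=0x8b x2=0x8a x3=0xd0 x4=0x5a x5=0xee  N=0 Z=0
after  4: x0=0x64 x1=0x8b x2=0x8a x3=0xd0 x4=0x5a x5=0xda  N=1 Z=0
after  5: x0=0x64 x1=0xee x2=0x8a x3=0xd0 x4=0x5a x5=0xda  N=1 Z=0
after  6: x0=0xc0 x1=0xee x2=0x8a x3=0xd0 x4=0x5a x5=0xda  N=1 Z=0
after  7: x0=0xc0 x1=0xee x2=0xe4 x3=0xd0 x4=0x5a x5=0xda  N=1 Z=0
-- IRQ taken; context saved, return-PC = 8 --

SAVED = 0xe4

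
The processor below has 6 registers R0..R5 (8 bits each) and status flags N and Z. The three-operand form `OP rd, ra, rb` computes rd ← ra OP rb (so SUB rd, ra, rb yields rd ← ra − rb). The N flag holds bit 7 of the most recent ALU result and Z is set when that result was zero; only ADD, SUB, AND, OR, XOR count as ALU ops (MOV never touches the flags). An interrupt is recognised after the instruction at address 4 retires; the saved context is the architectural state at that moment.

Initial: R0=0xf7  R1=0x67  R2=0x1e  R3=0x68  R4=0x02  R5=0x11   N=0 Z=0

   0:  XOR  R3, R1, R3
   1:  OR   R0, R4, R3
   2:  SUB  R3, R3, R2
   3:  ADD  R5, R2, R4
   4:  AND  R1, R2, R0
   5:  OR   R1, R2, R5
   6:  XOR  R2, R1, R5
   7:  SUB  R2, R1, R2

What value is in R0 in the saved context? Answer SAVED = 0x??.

SAVED = 0x0f

after  0: R0=0xf7 R1=0x67 R2=0x1e R3=0x0f R4=0x02 R5=0x11  N=0 Z=0
after  1: R0=0x0f R1=0x67 R2=0x1e R3=0x0f R4=0x02 R5=0x11  N=0 Z=0
after  2: R0=0x0f R1=0x67 R2=0x1e R3=0xf1 R4=0x02 R5=0x11  N=1 Z=0
after  3: R0=0x0f R1=0x67 R2=0x1e R3=0xf1 R4=0x02 R5=0x20  N=0 Z=0
after  4: R0=0x0f R1=0x0e R2=0x1e R3=0xf1 R4=0x02 R5=0x20  N=0 Z=0
-- IRQ taken; context saved, return-PC = 5 --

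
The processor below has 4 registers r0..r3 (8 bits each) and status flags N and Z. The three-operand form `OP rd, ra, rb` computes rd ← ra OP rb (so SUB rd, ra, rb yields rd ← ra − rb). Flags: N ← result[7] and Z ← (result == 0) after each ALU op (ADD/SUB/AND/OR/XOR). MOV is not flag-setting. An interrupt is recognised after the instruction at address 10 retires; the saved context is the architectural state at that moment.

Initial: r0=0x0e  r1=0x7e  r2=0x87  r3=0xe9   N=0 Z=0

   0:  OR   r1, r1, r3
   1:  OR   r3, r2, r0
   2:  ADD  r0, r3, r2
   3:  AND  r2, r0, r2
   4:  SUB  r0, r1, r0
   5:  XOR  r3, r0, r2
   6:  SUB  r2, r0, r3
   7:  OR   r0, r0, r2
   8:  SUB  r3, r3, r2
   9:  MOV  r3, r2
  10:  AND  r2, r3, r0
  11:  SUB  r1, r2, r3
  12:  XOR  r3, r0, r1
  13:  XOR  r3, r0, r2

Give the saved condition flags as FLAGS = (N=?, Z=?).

FLAGS = (N=1, Z=0)

after  0: r0=0x0e r1=0xff r2=0x87 r3=0xe9  N=1 Z=0
after  1: r0=0x0e r1=0xff r2=0x87 r3=0x8f  N=1 Z=0
after  2: r0=0x16 r1=0xff r2=0x87 r3=0x8f  N=0 Z=0
after  3: r0=0x16 r1=0xff r2=0x06 r3=0x8f  N=0 Z=0
after  4: r0=0xe9 r1=0xff r2=0x06 r3=0x8f  N=1 Z=0
after  5: r0=0xe9 r1=0xff r2=0x06 r3=0xef  N=1 Z=0
after  6: r0=0xe9 r1=0xff r2=0xfa r3=0xef  N=1 Z=0
after  7: r0=0xfb r1=0xff r2=0xfa r3=0xef  N=1 Z=0
after  8: r0=0xfb r1=0xff r2=0xfa r3=0xf5  N=1 Z=0
after  9: r0=0xfb r1=0xff r2=0xfa r3=0xfa  N=1 Z=0
after 10: r0=0xfb r1=0xff r2=0xfa r3=0xfa  N=1 Z=0
-- IRQ taken; context saved, return-PC = 11 --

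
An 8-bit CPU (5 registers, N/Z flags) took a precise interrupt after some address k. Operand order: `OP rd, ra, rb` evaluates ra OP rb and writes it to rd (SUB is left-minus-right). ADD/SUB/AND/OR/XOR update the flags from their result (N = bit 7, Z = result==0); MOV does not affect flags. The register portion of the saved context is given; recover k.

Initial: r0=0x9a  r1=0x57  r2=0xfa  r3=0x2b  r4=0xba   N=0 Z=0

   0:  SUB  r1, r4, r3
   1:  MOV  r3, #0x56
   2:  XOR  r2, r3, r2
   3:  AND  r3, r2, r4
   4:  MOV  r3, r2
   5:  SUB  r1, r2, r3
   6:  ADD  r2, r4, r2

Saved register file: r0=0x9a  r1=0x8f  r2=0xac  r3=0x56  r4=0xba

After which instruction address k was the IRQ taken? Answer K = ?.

after  0: r0=0x9a r1=0x8f r2=0xfa r3=0x2b r4=0xba  N=1 Z=0
after  1: r0=0x9a r1=0x8f r2=0xfa r3=0x56 r4=0xba  N=1 Z=0
after  2: r0=0x9a r1=0x8f r2=0xac r3=0x56 r4=0xba  N=1 Z=0
-- IRQ taken; context saved, return-PC = 3 --

K = 2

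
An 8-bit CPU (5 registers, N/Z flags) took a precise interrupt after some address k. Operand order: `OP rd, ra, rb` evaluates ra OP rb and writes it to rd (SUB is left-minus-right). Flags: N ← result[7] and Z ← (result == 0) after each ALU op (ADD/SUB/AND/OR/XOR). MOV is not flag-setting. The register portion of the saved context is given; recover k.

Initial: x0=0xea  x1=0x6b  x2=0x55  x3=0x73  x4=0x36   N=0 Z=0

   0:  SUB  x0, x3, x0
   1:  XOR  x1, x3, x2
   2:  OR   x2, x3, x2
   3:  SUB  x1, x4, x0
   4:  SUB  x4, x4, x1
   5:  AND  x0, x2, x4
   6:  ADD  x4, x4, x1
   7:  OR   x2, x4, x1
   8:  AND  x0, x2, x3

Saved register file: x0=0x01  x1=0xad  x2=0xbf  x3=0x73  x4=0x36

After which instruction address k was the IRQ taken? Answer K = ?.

after  0: x0=0x89 x1=0x6b x2=0x55 x3=0x73 x4=0x36  N=1 Z=0
after  1: x0=0x89 x1=0x26 x2=0x55 x3=0x73 x4=0x36  N=0 Z=0
after  2: x0=0x89 x1=0x26 x2=0x77 x3=0x73 x4=0x36  N=0 Z=0
after  3: x0=0x89 x1=0xad x2=0x77 x3=0x73 x4=0x36  N=1 Z=0
after  4: x0=0x89 x1=0xad x2=0x77 x3=0x73 x4=0x89  N=1 Z=0
after  5: x0=0x01 x1=0xad x2=0x77 x3=0x73 x4=0x89  N=0 Z=0
after  6: x0=0x01 x1=0xad x2=0x77 x3=0x73 x4=0x36  N=0 Z=0
after  7: x0=0x01 x1=0xad x2=0xbf x3=0x73 x4=0x36  N=1 Z=0
-- IRQ taken; context saved, return-PC = 8 --

K = 7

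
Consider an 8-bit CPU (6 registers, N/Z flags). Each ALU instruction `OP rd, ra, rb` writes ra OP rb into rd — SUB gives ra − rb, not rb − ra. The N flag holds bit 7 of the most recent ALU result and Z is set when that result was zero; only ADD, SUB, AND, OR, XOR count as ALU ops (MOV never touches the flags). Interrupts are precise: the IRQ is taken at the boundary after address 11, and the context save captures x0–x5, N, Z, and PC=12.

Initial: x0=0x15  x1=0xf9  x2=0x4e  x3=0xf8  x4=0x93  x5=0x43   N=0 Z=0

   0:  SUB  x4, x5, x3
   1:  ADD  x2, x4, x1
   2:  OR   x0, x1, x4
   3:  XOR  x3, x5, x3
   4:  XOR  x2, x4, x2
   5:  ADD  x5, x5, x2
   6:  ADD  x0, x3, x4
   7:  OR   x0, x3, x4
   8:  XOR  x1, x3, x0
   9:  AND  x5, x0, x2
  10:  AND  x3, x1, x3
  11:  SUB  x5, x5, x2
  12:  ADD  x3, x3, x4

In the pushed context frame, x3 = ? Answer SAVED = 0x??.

after  0: x0=0x15 x1=0xf9 x2=0x4e x3=0xf8 x4=0x4b x5=0x43  N=0 Z=0
after  1: x0=0x15 x1=0xf9 x2=0x44 x3=0xf8 x4=0x4b x5=0x43  N=0 Z=0
after  2: x0=0xfb x1=0xf9 x2=0x44 x3=0xf8 x4=0x4b x5=0x43  N=1 Z=0
after  3: x0=0xfb x1=0xf9 x2=0x44 x3=0xbb x4=0x4b x5=0x43  N=1 Z=0
after  4: x0=0xfb x1=0xf9 x2=0x0f x3=0xbb x4=0x4b x5=0x43  N=0 Z=0
after  5: x0=0xfb x1=0xf9 x2=0x0f x3=0xbb x4=0x4b x5=0x52  N=0 Z=0
after  6: x0=0x06 x1=0xf9 x2=0x0f x3=0xbb x4=0x4b x5=0x52  N=0 Z=0
after  7: x0=0xfb x1=0xf9 x2=0x0f x3=0xbb x4=0x4b x5=0x52  N=1 Z=0
after  8: x0=0xfb x1=0x40 x2=0x0f x3=0xbb x4=0x4b x5=0x52  N=0 Z=0
after  9: x0=0xfb x1=0x40 x2=0x0f x3=0xbb x4=0x4b x5=0x0b  N=0 Z=0
after 10: x0=0xfb x1=0x40 x2=0x0f x3=0x00 x4=0x4b x5=0x0b  N=0 Z=1
after 11: x0=0xfb x1=0x40 x2=0x0f x3=0x00 x4=0x4b x5=0xfc  N=1 Z=0
-- IRQ taken; context saved, return-PC = 12 --

SAVED = 0x00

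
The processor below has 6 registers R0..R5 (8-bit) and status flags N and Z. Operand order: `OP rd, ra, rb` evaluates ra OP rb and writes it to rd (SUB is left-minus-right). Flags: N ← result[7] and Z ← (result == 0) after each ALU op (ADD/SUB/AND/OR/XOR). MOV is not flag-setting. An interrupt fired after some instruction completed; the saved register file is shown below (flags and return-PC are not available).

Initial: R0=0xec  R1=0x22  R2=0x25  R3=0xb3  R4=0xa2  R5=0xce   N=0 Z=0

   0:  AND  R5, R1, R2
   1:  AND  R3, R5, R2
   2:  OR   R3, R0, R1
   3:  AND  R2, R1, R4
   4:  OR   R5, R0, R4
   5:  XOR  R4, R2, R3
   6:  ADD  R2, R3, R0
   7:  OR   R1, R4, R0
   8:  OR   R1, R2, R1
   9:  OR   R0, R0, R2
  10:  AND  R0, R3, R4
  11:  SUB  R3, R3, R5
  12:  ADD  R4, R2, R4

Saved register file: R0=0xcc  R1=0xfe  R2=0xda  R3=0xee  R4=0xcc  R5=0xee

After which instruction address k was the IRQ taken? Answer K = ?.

K = 10

after  0: R0=0xec R1=0x22 R2=0x25 R3=0xb3 R4=0xa2 R5=0x20  N=0 Z=0
after  1: R0=0xec R1=0x22 R2=0x25 R3=0x20 R4=0xa2 R5=0x20  N=0 Z=0
after  2: R0=0xec R1=0x22 R2=0x25 R3=0xee R4=0xa2 R5=0x20  N=1 Z=0
after  3: R0=0xec R1=0x22 R2=0x22 R3=0xee R4=0xa2 R5=0x20  N=0 Z=0
after  4: R0=0xec R1=0x22 R2=0x22 R3=0xee R4=0xa2 R5=0xee  N=1 Z=0
after  5: R0=0xec R1=0x22 R2=0x22 R3=0xee R4=0xcc R5=0xee  N=1 Z=0
after  6: R0=0xec R1=0x22 R2=0xda R3=0xee R4=0xcc R5=0xee  N=1 Z=0
after  7: R0=0xec R1=0xec R2=0xda R3=0xee R4=0xcc R5=0xee  N=1 Z=0
after  8: R0=0xec R1=0xfe R2=0xda R3=0xee R4=0xcc R5=0xee  N=1 Z=0
after  9: R0=0xfe R1=0xfe R2=0xda R3=0xee R4=0xcc R5=0xee  N=1 Z=0
after 10: R0=0xcc R1=0xfe R2=0xda R3=0xee R4=0xcc R5=0xee  N=1 Z=0
-- IRQ taken; context saved, return-PC = 11 --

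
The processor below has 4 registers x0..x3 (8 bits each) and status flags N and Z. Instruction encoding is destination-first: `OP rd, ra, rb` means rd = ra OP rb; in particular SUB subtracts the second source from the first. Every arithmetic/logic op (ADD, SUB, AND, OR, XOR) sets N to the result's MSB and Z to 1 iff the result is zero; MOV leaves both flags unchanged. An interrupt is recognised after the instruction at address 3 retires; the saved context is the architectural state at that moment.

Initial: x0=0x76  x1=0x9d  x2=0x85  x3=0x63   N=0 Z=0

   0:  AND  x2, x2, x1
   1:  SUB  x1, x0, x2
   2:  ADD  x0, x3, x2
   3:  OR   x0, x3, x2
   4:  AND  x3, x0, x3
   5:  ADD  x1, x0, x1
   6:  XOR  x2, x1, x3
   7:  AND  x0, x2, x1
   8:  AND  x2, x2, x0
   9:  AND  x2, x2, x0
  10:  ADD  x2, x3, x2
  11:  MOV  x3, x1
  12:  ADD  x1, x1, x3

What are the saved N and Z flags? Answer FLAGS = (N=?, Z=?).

after  0: x0=0x76 x1=0x9d x2=0x85 x3=0x63  N=1 Z=0
after  1: x0=0x76 x1=0xf1 x2=0x85 x3=0x63  N=1 Z=0
after  2: x0=0xe8 x1=0xf1 x2=0x85 x3=0x63  N=1 Z=0
after  3: x0=0xe7 x1=0xf1 x2=0x85 x3=0x63  N=1 Z=0
-- IRQ taken; context saved, return-PC = 4 --

FLAGS = (N=1, Z=0)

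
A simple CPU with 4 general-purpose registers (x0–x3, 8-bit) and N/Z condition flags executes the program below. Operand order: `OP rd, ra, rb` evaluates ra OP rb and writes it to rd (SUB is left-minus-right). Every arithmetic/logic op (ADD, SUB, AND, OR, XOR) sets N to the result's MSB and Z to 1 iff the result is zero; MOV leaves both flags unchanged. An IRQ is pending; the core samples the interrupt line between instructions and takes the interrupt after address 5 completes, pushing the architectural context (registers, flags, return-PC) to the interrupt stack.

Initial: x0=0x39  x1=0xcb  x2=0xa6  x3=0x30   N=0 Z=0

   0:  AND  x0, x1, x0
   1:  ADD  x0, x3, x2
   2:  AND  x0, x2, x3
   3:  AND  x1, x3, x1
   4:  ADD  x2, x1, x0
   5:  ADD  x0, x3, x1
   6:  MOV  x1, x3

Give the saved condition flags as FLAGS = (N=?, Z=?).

after  0: x0=0x09 x1=0xcb x2=0xa6 x3=0x30  N=0 Z=0
after  1: x0=0xd6 x1=0xcb x2=0xa6 x3=0x30  N=1 Z=0
after  2: x0=0x20 x1=0xcb x2=0xa6 x3=0x30  N=0 Z=0
after  3: x0=0x20 x1=0x00 x2=0xa6 x3=0x30  N=0 Z=1
after  4: x0=0x20 x1=0x00 x2=0x20 x3=0x30  N=0 Z=0
after  5: x0=0x30 x1=0x00 x2=0x20 x3=0x30  N=0 Z=0
-- IRQ taken; context saved, return-PC = 6 --

FLAGS = (N=0, Z=0)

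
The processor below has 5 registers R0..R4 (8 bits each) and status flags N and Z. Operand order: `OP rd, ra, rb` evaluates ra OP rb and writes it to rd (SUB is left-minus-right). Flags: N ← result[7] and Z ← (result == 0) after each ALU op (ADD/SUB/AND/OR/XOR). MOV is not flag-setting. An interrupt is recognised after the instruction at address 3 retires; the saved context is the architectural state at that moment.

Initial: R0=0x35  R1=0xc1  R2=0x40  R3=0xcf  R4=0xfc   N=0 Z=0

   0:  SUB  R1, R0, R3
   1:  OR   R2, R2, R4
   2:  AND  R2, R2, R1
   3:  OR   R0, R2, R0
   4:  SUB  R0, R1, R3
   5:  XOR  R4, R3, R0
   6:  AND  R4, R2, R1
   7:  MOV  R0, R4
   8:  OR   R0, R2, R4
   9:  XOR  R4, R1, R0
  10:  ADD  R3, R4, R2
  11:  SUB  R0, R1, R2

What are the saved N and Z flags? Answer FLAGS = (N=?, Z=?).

FLAGS = (N=0, Z=0)

after  0: R0=0x35 R1=0x66 R2=0x40 R3=0xcf R4=0xfc  N=0 Z=0
after  1: R0=0x35 R1=0x66 R2=0xfc R3=0xcf R4=0xfc  N=1 Z=0
after  2: R0=0x35 R1=0x66 R2=0x64 R3=0xcf R4=0xfc  N=0 Z=0
after  3: R0=0x75 R1=0x66 R2=0x64 R3=0xcf R4=0xfc  N=0 Z=0
-- IRQ taken; context saved, return-PC = 4 --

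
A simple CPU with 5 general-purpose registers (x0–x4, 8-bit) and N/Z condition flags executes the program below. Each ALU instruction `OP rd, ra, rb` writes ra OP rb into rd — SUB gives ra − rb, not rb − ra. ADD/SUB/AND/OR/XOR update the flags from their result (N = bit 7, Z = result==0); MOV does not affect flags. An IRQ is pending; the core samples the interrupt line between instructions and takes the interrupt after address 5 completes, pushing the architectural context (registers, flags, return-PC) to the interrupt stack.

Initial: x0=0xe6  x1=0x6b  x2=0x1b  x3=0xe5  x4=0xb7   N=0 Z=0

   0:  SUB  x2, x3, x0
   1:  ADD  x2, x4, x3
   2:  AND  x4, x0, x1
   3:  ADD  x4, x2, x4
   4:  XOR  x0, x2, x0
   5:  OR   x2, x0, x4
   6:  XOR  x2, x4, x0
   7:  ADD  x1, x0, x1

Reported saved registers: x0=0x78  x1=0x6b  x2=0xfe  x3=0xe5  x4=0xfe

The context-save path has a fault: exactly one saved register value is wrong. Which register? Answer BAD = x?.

after  0: x0=0xe6 x1=0x6b x2=0xff x3=0xe5 x4=0xb7  N=1 Z=0
after  1: x0=0xe6 x1=0x6b x2=0x9c x3=0xe5 x4=0xb7  N=1 Z=0
after  2: x0=0xe6 x1=0x6b x2=0x9c x3=0xe5 x4=0x62  N=0 Z=0
after  3: x0=0xe6 x1=0x6b x2=0x9c x3=0xe5 x4=0xfe  N=1 Z=0
after  4: x0=0x7a x1=0x6b x2=0x9c x3=0xe5 x4=0xfe  N=0 Z=0
after  5: x0=0x7a x1=0x6b x2=0xfe x3=0xe5 x4=0xfe  N=1 Z=0
-- IRQ taken; context saved, return-PC = 6 --
mismatch: x0: reported 0x78 vs actual 0x7a

BAD = x0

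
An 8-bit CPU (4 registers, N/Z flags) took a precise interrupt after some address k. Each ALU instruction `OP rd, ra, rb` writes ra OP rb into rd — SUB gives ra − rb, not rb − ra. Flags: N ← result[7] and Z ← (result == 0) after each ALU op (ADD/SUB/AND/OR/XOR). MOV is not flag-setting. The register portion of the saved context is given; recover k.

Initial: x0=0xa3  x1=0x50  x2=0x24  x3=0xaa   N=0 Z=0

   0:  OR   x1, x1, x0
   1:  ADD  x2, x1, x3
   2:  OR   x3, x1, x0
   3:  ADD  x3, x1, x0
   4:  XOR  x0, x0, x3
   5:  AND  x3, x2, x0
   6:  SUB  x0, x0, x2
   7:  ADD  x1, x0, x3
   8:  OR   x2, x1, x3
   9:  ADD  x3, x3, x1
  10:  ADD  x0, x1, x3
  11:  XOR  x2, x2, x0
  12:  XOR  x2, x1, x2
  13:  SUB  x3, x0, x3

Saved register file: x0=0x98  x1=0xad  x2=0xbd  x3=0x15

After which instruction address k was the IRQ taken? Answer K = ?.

K = 8

after  0: x0=0xa3 x1=0xf3 x2=0x24 x3=0xaa  N=1 Z=0
after  1: x0=0xa3 x1=0xf3 x2=0x9d x3=0xaa  N=1 Z=0
after  2: x0=0xa3 x1=0xf3 x2=0x9d x3=0xf3  N=1 Z=0
after  3: x0=0xa3 x1=0xf3 x2=0x9d x3=0x96  N=1 Z=0
after  4: x0=0x35 x1=0xf3 x2=0x9d x3=0x96  N=0 Z=0
after  5: x0=0x35 x1=0xf3 x2=0x9d x3=0x15  N=0 Z=0
after  6: x0=0x98 x1=0xf3 x2=0x9d x3=0x15  N=1 Z=0
after  7: x0=0x98 x1=0xad x2=0x9d x3=0x15  N=1 Z=0
after  8: x0=0x98 x1=0xad x2=0xbd x3=0x15  N=1 Z=0
-- IRQ taken; context saved, return-PC = 9 --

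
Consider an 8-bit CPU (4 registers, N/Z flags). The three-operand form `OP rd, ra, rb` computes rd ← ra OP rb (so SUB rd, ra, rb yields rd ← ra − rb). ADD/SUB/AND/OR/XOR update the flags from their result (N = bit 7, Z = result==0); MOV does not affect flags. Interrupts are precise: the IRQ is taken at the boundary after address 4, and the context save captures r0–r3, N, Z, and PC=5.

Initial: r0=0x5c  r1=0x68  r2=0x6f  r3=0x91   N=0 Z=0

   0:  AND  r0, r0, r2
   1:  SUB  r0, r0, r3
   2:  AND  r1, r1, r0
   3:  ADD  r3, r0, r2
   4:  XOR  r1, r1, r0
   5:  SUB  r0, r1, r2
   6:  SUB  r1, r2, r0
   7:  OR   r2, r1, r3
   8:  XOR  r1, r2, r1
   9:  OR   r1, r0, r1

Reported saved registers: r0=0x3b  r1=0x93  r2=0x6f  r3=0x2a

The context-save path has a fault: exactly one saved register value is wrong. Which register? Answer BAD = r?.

after  0: r0=0x4c r1=0x68 r2=0x6f r3=0x91  N=0 Z=0
after  1: r0=0xbb r1=0x68 r2=0x6f r3=0x91  N=1 Z=0
after  2: r0=0xbb r1=0x28 r2=0x6f r3=0x91  N=0 Z=0
after  3: r0=0xbb r1=0x28 r2=0x6f r3=0x2a  N=0 Z=0
after  4: r0=0xbb r1=0x93 r2=0x6f r3=0x2a  N=1 Z=0
-- IRQ taken; context saved, return-PC = 5 --
mismatch: r0: reported 0x3b vs actual 0xbb

BAD = r0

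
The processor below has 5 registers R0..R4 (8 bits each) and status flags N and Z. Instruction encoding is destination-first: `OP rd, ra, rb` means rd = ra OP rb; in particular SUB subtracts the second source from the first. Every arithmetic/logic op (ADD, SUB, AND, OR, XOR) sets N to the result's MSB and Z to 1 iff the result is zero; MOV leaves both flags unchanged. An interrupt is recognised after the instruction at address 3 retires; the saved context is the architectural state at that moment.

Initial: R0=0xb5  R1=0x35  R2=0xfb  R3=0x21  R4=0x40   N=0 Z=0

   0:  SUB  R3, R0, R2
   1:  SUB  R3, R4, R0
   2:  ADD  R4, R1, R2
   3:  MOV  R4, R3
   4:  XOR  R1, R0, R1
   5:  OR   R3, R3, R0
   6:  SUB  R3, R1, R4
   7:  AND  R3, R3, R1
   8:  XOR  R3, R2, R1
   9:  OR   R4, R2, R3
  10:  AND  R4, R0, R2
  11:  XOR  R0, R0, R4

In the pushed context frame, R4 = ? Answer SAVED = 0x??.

SAVED = 0x8b

after  0: R0=0xb5 R1=0x35 R2=0xfb R3=0xba R4=0x40  N=1 Z=0
after  1: R0=0xb5 R1=0x35 R2=0xfb R3=0x8b R4=0x40  N=1 Z=0
after  2: R0=0xb5 R1=0x35 R2=0xfb R3=0x8b R4=0x30  N=0 Z=0
after  3: R0=0xb5 R1=0x35 R2=0xfb R3=0x8b R4=0x8b  N=0 Z=0
-- IRQ taken; context saved, return-PC = 4 --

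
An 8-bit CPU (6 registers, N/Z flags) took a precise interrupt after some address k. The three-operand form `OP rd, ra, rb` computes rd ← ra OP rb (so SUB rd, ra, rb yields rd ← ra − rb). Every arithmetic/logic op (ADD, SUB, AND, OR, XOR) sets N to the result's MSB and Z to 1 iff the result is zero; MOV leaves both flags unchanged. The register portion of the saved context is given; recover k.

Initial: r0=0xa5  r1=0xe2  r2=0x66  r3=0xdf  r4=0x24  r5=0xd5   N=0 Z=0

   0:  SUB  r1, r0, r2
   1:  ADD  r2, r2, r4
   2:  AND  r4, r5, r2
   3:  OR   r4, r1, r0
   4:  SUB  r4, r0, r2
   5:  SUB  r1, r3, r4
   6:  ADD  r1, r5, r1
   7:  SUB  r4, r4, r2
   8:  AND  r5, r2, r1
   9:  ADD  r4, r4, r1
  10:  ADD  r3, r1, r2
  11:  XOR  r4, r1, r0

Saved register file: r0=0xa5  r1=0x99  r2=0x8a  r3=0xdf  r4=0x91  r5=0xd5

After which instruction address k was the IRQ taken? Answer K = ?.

after  0: r0=0xa5 r1=0x3f r2=0x66 r3=0xdf r4=0x24 r5=0xd5  N=0 Z=0
after  1: r0=0xa5 r1=0x3f r2=0x8a r3=0xdf r4=0x24 r5=0xd5  N=1 Z=0
after  2: r0=0xa5 r1=0x3f r2=0x8a r3=0xdf r4=0x80 r5=0xd5  N=1 Z=0
after  3: r0=0xa5 r1=0x3f r2=0x8a r3=0xdf r4=0xbf r5=0xd5  N=1 Z=0
after  4: r0=0xa5 r1=0x3f r2=0x8a r3=0xdf r4=0x1b r5=0xd5  N=0 Z=0
after  5: r0=0xa5 r1=0xc4 r2=0x8a r3=0xdf r4=0x1b r5=0xd5  N=1 Z=0
after  6: r0=0xa5 r1=0x99 r2=0x8a r3=0xdf r4=0x1b r5=0xd5  N=1 Z=0
after  7: r0=0xa5 r1=0x99 r2=0x8a r3=0xdf r4=0x91 r5=0xd5  N=1 Z=0
-- IRQ taken; context saved, return-PC = 8 --

K = 7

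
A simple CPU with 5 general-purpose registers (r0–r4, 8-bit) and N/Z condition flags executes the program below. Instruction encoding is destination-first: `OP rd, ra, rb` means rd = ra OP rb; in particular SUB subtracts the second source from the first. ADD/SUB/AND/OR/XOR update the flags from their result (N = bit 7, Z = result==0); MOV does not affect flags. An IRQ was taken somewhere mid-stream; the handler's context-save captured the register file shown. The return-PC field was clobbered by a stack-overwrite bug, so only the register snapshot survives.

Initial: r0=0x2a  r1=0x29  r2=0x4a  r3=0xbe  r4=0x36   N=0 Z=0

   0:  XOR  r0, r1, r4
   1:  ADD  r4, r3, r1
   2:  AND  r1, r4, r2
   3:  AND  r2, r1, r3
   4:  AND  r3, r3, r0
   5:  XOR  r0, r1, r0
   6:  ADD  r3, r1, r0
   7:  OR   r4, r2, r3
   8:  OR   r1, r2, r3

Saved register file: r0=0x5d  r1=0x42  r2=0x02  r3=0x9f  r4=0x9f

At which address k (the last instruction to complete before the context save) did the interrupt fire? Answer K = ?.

after  0: r0=0x1f r1=0x29 r2=0x4a r3=0xbe r4=0x36  N=0 Z=0
after  1: r0=0x1f r1=0x29 r2=0x4a r3=0xbe r4=0xe7  N=1 Z=0
after  2: r0=0x1f r1=0x42 r2=0x4a r3=0xbe r4=0xe7  N=0 Z=0
after  3: r0=0x1f r1=0x42 r2=0x02 r3=0xbe r4=0xe7  N=0 Z=0
after  4: r0=0x1f r1=0x42 r2=0x02 r3=0x1e r4=0xe7  N=0 Z=0
after  5: r0=0x5d r1=0x42 r2=0x02 r3=0x1e r4=0xe7  N=0 Z=0
after  6: r0=0x5d r1=0x42 r2=0x02 r3=0x9f r4=0xe7  N=1 Z=0
after  7: r0=0x5d r1=0x42 r2=0x02 r3=0x9f r4=0x9f  N=1 Z=0
-- IRQ taken; context saved, return-PC = 8 --

K = 7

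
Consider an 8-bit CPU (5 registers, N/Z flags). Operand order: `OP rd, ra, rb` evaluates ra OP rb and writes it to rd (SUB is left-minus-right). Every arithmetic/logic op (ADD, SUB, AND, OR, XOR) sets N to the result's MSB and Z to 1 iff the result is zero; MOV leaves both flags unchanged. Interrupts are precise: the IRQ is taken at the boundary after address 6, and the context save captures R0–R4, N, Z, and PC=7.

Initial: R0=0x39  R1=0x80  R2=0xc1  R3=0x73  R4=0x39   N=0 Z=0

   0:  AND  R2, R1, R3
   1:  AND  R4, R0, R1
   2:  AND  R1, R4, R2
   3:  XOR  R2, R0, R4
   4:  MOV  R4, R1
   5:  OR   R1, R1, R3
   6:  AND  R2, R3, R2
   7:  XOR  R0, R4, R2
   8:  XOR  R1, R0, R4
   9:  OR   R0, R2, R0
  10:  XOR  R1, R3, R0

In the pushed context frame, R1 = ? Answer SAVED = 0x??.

SAVED = 0x73

after  0: R0=0x39 R1=0x80 R2=0x00 R3=0x73 R4=0x39  N=0 Z=1
after  1: R0=0x39 R1=0x80 R2=0x00 R3=0x73 R4=0x00  N=0 Z=1
after  2: R0=0x39 R1=0x00 R2=0x00 R3=0x73 R4=0x00  N=0 Z=1
after  3: R0=0x39 R1=0x00 R2=0x39 R3=0x73 R4=0x00  N=0 Z=0
after  4: R0=0x39 R1=0x00 R2=0x39 R3=0x73 R4=0x00  N=0 Z=0
after  5: R0=0x39 R1=0x73 R2=0x39 R3=0x73 R4=0x00  N=0 Z=0
after  6: R0=0x39 R1=0x73 R2=0x31 R3=0x73 R4=0x00  N=0 Z=0
-- IRQ taken; context saved, return-PC = 7 --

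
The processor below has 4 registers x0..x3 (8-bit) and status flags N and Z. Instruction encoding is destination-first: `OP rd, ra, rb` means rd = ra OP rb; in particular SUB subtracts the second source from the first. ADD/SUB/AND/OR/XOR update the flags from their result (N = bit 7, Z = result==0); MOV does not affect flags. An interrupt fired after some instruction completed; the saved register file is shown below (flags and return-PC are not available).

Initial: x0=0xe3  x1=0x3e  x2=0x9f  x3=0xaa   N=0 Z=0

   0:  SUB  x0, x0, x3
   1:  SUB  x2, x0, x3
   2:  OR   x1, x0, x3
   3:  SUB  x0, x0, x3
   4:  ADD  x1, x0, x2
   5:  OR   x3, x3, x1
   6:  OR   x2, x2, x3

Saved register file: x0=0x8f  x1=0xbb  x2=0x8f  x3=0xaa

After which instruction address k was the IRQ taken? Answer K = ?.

K = 3

after  0: x0=0x39 x1=0x3e x2=0x9f x3=0xaa  N=0 Z=0
after  1: x0=0x39 x1=0x3e x2=0x8f x3=0xaa  N=1 Z=0
after  2: x0=0x39 x1=0xbb x2=0x8f x3=0xaa  N=1 Z=0
after  3: x0=0x8f x1=0xbb x2=0x8f x3=0xaa  N=1 Z=0
-- IRQ taken; context saved, return-PC = 4 --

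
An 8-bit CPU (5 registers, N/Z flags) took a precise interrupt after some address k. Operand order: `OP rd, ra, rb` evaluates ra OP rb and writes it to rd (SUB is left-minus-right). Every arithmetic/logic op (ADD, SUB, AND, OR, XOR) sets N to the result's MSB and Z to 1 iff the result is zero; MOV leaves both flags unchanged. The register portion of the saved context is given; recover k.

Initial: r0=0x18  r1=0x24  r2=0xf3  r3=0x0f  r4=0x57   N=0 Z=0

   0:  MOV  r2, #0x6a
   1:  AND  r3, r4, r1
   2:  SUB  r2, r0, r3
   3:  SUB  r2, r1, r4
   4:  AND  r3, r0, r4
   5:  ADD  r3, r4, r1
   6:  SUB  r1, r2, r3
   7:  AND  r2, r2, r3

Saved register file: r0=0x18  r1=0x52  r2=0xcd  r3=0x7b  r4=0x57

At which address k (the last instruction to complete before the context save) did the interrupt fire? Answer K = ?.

after  0: r0=0x18 r1=0x24 r2=0x6a r3=0x0f r4=0x57  N=0 Z=0
after  1: r0=0x18 r1=0x24 r2=0x6a r3=0x04 r4=0x57  N=0 Z=0
after  2: r0=0x18 r1=0x24 r2=0x14 r3=0x04 r4=0x57  N=0 Z=0
after  3: r0=0x18 r1=0x24 r2=0xcd r3=0x04 r4=0x57  N=1 Z=0
after  4: r0=0x18 r1=0x24 r2=0xcd r3=0x10 r4=0x57  N=0 Z=0
after  5: r0=0x18 r1=0x24 r2=0xcd r3=0x7b r4=0x57  N=0 Z=0
after  6: r0=0x18 r1=0x52 r2=0xcd r3=0x7b r4=0x57  N=0 Z=0
-- IRQ taken; context saved, return-PC = 7 --

K = 6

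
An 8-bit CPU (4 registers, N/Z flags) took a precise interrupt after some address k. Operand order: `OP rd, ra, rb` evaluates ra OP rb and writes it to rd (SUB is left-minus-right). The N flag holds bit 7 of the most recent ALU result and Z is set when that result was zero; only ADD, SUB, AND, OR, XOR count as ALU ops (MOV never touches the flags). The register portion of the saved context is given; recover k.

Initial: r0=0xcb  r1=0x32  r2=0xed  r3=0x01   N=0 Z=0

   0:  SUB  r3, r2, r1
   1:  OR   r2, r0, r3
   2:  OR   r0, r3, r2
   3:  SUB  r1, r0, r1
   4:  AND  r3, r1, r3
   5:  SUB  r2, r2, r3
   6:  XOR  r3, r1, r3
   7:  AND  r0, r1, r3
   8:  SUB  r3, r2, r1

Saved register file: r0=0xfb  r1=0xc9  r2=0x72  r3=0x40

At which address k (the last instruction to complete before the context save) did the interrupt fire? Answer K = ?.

after  0: r0=0xcb r1=0x32 r2=0xed r3=0xbb  N=1 Z=0
after  1: r0=0xcb r1=0x32 r2=0xfb r3=0xbb  N=1 Z=0
after  2: r0=0xfb r1=0x32 r2=0xfb r3=0xbb  N=1 Z=0
after  3: r0=0xfb r1=0xc9 r2=0xfb r3=0xbb  N=1 Z=0
after  4: r0=0xfb r1=0xc9 r2=0xfb r3=0x89  N=1 Z=0
after  5: r0=0xfb r1=0xc9 r2=0x72 r3=0x89  N=0 Z=0
after  6: r0=0xfb r1=0xc9 r2=0x72 r3=0x40  N=0 Z=0
-- IRQ taken; context saved, return-PC = 7 --

K = 6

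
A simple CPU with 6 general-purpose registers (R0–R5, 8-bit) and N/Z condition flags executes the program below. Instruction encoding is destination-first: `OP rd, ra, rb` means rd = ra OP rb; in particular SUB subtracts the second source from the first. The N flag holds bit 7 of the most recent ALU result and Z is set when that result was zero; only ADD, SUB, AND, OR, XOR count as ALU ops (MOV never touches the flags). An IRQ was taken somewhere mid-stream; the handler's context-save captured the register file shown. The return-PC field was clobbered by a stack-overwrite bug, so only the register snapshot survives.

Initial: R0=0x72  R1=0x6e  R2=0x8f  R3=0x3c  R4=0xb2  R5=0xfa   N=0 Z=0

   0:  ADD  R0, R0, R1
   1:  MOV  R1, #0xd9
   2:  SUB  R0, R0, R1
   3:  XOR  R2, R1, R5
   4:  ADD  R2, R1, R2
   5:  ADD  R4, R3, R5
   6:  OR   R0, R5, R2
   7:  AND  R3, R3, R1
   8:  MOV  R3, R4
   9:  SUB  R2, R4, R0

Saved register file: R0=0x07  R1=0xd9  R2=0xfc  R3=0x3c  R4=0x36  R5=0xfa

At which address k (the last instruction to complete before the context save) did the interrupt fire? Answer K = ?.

after  0: R0=0xe0 R1=0x6e R2=0x8f R3=0x3c R4=0xb2 R5=0xfa  N=1 Z=0
after  1: R0=0xe0 R1=0xd9 R2=0x8f R3=0x3c R4=0xb2 R5=0xfa  N=1 Z=0
after  2: R0=0x07 R1=0xd9 R2=0x8f R3=0x3c R4=0xb2 R5=0xfa  N=0 Z=0
after  3: R0=0x07 R1=0xd9 R2=0x23 R3=0x3c R4=0xb2 R5=0xfa  N=0 Z=0
after  4: R0=0x07 R1=0xd9 R2=0xfc R3=0x3c R4=0xb2 R5=0xfa  N=1 Z=0
after  5: R0=0x07 R1=0xd9 R2=0xfc R3=0x3c R4=0x36 R5=0xfa  N=0 Z=0
-- IRQ taken; context saved, return-PC = 6 --

K = 5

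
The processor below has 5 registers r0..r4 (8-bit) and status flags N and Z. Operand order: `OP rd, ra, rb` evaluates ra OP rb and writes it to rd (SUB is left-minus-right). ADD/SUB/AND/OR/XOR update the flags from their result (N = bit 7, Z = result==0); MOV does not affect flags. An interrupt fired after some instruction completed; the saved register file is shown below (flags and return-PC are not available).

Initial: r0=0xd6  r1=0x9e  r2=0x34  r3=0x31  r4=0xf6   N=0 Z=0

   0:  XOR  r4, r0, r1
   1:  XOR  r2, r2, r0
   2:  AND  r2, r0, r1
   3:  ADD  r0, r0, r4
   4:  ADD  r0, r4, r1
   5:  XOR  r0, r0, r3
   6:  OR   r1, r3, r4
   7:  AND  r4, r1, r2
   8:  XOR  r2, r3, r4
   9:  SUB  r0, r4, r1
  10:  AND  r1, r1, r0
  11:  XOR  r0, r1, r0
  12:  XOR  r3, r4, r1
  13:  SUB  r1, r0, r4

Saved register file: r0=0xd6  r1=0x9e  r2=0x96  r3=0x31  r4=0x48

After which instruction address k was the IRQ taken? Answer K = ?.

K = 2

after  0: r0=0xd6 r1=0x9e r2=0x34 r3=0x31 r4=0x48  N=0 Z=0
after  1: r0=0xd6 r1=0x9e r2=0xe2 r3=0x31 r4=0x48  N=1 Z=0
after  2: r0=0xd6 r1=0x9e r2=0x96 r3=0x31 r4=0x48  N=1 Z=0
-- IRQ taken; context saved, return-PC = 3 --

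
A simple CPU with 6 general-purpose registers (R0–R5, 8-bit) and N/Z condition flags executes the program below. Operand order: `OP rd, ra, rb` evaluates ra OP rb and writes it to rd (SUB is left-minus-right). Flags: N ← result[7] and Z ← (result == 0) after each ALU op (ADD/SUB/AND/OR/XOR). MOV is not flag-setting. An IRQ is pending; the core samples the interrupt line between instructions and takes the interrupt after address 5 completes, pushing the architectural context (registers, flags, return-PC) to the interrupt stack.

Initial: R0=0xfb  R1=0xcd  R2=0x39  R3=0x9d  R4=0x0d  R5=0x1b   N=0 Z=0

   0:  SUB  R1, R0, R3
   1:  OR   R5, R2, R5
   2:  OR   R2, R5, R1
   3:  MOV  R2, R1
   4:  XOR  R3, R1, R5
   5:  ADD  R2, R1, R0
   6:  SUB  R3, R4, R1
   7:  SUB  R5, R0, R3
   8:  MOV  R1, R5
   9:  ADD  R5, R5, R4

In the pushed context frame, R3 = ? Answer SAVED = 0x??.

SAVED = 0x65

after  0: R0=0xfb R1=0x5e R2=0x39 R3=0x9d R4=0x0d R5=0x1b  N=0 Z=0
after  1: R0=0xfb R1=0x5e R2=0x39 R3=0x9d R4=0x0d R5=0x3b  N=0 Z=0
after  2: R0=0xfb R1=0x5e R2=0x7f R3=0x9d R4=0x0d R5=0x3b  N=0 Z=0
after  3: R0=0xfb R1=0x5e R2=0x5e R3=0x9d R4=0x0d R5=0x3b  N=0 Z=0
after  4: R0=0xfb R1=0x5e R2=0x5e R3=0x65 R4=0x0d R5=0x3b  N=0 Z=0
after  5: R0=0xfb R1=0x5e R2=0x59 R3=0x65 R4=0x0d R5=0x3b  N=0 Z=0
-- IRQ taken; context saved, return-PC = 6 --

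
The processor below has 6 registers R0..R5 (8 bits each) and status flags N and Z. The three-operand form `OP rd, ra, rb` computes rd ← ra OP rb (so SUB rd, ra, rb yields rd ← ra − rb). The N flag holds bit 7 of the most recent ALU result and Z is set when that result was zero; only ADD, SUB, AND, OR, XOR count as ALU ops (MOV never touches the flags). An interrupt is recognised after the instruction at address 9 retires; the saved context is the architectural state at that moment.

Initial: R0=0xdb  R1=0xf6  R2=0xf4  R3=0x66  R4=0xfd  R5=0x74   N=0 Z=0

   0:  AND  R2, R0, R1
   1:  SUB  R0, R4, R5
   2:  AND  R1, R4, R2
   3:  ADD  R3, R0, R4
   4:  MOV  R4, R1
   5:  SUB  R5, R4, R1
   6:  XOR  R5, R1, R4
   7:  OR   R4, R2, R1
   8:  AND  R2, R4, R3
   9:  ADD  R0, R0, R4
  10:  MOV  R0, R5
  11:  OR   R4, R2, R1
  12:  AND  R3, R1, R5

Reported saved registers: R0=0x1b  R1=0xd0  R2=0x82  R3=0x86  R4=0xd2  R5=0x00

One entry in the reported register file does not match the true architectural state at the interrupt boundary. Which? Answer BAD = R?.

after  0: R0=0xdb R1=0xf6 R2=0xd2 R3=0x66 R4=0xfd R5=0x74  N=1 Z=0
after  1: R0=0x89 R1=0xf6 R2=0xd2 R3=0x66 R4=0xfd R5=0x74  N=1 Z=0
after  2: R0=0x89 R1=0xd0 R2=0xd2 R3=0x66 R4=0xfd R5=0x74  N=1 Z=0
after  3: R0=0x89 R1=0xd0 R2=0xd2 R3=0x86 R4=0xfd R5=0x74  N=1 Z=0
after  4: R0=0x89 R1=0xd0 R2=0xd2 R3=0x86 R4=0xd0 R5=0x74  N=1 Z=0
after  5: R0=0x89 R1=0xd0 R2=0xd2 R3=0x86 R4=0xd0 R5=0x00  N=0 Z=1
after  6: R0=0x89 R1=0xd0 R2=0xd2 R3=0x86 R4=0xd0 R5=0x00  N=0 Z=1
after  7: R0=0x89 R1=0xd0 R2=0xd2 R3=0x86 R4=0xd2 R5=0x00  N=1 Z=0
after  8: R0=0x89 R1=0xd0 R2=0x82 R3=0x86 R4=0xd2 R5=0x00  N=1 Z=0
after  9: R0=0x5b R1=0xd0 R2=0x82 R3=0x86 R4=0xd2 R5=0x00  N=0 Z=0
-- IRQ taken; context saved, return-PC = 10 --
mismatch: R0: reported 0x1b vs actual 0x5b

BAD = R0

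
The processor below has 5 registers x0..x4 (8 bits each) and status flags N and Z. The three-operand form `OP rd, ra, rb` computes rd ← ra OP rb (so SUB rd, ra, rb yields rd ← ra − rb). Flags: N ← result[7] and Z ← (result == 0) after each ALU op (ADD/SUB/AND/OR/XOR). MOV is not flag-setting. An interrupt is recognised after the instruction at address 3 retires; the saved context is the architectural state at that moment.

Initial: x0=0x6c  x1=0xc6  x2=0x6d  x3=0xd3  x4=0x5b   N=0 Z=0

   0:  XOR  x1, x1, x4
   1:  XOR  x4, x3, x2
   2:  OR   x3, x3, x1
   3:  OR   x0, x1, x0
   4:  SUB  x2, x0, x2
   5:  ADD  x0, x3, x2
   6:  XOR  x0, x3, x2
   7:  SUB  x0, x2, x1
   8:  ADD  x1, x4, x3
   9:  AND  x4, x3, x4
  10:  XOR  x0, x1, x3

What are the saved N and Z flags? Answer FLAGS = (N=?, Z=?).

after  0: x0=0x6c x1=0x9d x2=0x6d x3=0xd3 x4=0x5b  N=1 Z=0
after  1: x0=0x6c x1=0x9d x2=0x6d x3=0xd3 x4=0xbe  N=1 Z=0
after  2: x0=0x6c x1=0x9d x2=0x6d x3=0xdf x4=0xbe  N=1 Z=0
after  3: x0=0xfd x1=0x9d x2=0x6d x3=0xdf x4=0xbe  N=1 Z=0
-- IRQ taken; context saved, return-PC = 4 --

FLAGS = (N=1, Z=0)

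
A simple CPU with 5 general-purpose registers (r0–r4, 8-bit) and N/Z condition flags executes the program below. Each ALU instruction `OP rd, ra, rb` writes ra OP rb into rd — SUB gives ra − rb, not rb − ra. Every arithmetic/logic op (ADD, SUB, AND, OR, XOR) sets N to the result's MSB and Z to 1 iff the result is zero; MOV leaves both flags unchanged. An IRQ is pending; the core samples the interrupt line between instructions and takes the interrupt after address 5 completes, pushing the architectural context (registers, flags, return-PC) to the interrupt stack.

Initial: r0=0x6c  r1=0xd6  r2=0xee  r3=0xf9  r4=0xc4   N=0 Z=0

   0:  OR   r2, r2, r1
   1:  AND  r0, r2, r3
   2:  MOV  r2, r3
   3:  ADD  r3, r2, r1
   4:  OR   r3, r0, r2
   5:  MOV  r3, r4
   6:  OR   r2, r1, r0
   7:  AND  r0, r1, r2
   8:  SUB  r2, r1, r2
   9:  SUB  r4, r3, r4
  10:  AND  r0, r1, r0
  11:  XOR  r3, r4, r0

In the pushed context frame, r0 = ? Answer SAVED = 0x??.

SAVED = 0xf8

after  0: r0=0x6c r1=0xd6 r2=0xfe r3=0xf9 r4=0xc4  N=1 Z=0
after  1: r0=0xf8 r1=0xd6 r2=0xfe r3=0xf9 r4=0xc4  N=1 Z=0
after  2: r0=0xf8 r1=0xd6 r2=0xf9 r3=0xf9 r4=0xc4  N=1 Z=0
after  3: r0=0xf8 r1=0xd6 r2=0xf9 r3=0xcf r4=0xc4  N=1 Z=0
after  4: r0=0xf8 r1=0xd6 r2=0xf9 r3=0xf9 r4=0xc4  N=1 Z=0
after  5: r0=0xf8 r1=0xd6 r2=0xf9 r3=0xc4 r4=0xc4  N=1 Z=0
-- IRQ taken; context saved, return-PC = 6 --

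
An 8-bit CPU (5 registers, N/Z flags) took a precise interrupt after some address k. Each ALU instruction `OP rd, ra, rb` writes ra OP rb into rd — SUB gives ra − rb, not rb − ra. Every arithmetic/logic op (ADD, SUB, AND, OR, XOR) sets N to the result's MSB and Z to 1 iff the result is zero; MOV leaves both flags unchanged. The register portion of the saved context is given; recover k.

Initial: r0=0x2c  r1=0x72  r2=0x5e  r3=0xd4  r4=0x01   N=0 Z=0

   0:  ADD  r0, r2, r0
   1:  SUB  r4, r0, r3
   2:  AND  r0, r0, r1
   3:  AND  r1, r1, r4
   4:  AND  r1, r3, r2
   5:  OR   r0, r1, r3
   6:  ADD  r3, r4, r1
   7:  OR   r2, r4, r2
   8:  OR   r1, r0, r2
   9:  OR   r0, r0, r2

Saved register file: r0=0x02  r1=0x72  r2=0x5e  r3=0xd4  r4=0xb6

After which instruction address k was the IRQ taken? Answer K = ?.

K = 2

after  0: r0=0x8a r1=0x72 r2=0x5e r3=0xd4 r4=0x01  N=1 Z=0
after  1: r0=0x8a r1=0x72 r2=0x5e r3=0xd4 r4=0xb6  N=1 Z=0
after  2: r0=0x02 r1=0x72 r2=0x5e r3=0xd4 r4=0xb6  N=0 Z=0
-- IRQ taken; context saved, return-PC = 3 --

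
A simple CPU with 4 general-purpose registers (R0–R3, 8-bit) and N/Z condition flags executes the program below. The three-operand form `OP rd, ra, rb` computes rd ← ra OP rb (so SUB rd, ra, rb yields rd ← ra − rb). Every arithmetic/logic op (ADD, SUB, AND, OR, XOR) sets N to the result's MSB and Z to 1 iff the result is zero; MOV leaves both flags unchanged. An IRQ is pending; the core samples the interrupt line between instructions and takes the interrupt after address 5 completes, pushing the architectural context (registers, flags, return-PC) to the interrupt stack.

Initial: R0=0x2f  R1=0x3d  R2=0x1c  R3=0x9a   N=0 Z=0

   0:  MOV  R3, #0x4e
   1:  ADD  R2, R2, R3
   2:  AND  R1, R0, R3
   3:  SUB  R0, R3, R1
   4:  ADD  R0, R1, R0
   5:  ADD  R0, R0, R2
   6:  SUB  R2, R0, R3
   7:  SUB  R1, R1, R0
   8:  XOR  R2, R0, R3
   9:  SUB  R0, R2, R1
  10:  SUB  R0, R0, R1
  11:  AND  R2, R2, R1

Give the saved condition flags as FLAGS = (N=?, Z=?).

FLAGS = (N=1, Z=0)

after  0: R0=0x2f R1=0x3d R2=0x1c R3=0x4e  N=0 Z=0
after  1: R0=0x2f R1=0x3d R2=0x6a R3=0x4e  N=0 Z=0
after  2: R0=0x2f R1=0x0e R2=0x6a R3=0x4e  N=0 Z=0
after  3: R0=0x40 R1=0x0e R2=0x6a R3=0x4e  N=0 Z=0
after  4: R0=0x4e R1=0x0e R2=0x6a R3=0x4e  N=0 Z=0
after  5: R0=0xb8 R1=0x0e R2=0x6a R3=0x4e  N=1 Z=0
-- IRQ taken; context saved, return-PC = 6 --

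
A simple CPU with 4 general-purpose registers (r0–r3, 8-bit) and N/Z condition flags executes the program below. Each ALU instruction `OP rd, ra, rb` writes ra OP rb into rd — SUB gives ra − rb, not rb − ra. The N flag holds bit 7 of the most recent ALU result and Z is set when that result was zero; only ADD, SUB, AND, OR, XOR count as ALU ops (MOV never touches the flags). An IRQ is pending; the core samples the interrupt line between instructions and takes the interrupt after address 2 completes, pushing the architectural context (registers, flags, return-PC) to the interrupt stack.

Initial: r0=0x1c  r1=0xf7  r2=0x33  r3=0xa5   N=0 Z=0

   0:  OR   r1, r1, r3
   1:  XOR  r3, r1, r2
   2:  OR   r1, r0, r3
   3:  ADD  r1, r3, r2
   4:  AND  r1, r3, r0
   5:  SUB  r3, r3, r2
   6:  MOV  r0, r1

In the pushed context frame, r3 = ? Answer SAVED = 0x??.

after  0: r0=0x1c r1=0xf7 r2=0x33 r3=0xa5  N=1 Z=0
after  1: r0=0x1c r1=0xf7 r2=0x33 r3=0xc4  N=1 Z=0
after  2: r0=0x1c r1=0xdc r2=0x33 r3=0xc4  N=1 Z=0
-- IRQ taken; context saved, return-PC = 3 --

SAVED = 0xc4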